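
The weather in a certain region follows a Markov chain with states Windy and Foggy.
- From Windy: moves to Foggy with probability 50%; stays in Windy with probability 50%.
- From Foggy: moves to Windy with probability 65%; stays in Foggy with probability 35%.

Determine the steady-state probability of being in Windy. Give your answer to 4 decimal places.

Let the stationary distribution be π with π = πP and π_1 + π_2 = 1.
π_1 = 0.5·π_1 + 0.65·π_2
Solving with the normalization constraint gives π = (0.5652, 0.4348).
So the stationary probability of Windy is 0.5652.

0.5652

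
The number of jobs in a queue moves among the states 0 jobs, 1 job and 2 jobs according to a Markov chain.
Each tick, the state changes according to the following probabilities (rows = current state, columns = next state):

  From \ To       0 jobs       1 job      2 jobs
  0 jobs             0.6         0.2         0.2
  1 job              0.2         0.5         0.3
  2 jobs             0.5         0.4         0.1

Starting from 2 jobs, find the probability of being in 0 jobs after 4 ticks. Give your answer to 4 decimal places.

0.4397

Propagate the distribution vector 4 ticks from 2 jobs.
After 0 ticks: (0.0000, 0.0000, 1.0000)
After 1 tick: (0.5000, 0.4000, 0.1000)
After 2 ticks: (0.4300, 0.3400, 0.2300)
After 3 ticks: (0.4410, 0.3480, 0.2110)
After 4 ticks: (0.4397, 0.3466, 0.2137)
P(in 0 jobs after 4 ticks) = 0.4397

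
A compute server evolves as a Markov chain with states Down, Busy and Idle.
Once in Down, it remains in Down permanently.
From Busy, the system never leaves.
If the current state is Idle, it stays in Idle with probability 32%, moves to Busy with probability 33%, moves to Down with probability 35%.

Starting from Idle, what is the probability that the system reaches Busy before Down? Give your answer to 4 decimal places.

Let h(s) be the probability of absorption at Busy starting from transient state s. Then h(Busy) = 1 and h(Down) = 0. By first-step analysis:
h(Idle) = 0.35·0 + 0.33·1 + 0.32·h(Idle)
Solving: h(Idle) = 0.4853.
Starting from Idle, the probability is 0.4853.

0.4853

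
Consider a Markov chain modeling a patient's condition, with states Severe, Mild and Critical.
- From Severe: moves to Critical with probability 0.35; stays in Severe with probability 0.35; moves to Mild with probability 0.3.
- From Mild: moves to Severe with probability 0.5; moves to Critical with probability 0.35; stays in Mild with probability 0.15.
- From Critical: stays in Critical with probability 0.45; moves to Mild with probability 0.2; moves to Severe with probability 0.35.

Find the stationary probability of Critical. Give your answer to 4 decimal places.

0.3889

Let the stationary distribution be π with π = πP and π_1 + π_2 + π_3 = 1.
π_1 = 0.35·π_1 + 0.5·π_2 + 0.35·π_3
π_2 = 0.3·π_1 + 0.15·π_2 + 0.2·π_3
Solving with the normalization constraint gives π = (0.3841, 0.2271, 0.3889).
So the stationary probability of Critical is 0.3889.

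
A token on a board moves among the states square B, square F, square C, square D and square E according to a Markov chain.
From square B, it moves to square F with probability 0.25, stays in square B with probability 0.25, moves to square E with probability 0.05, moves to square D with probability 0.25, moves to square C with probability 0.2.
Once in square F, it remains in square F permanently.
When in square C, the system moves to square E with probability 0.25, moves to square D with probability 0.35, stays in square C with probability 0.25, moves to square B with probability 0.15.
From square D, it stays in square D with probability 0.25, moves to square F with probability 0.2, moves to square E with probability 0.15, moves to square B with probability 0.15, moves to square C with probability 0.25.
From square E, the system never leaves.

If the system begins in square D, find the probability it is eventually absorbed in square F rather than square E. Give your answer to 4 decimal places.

0.5039

Let h(s) be the probability of absorption at square F starting from transient state s. Then h(square F) = 1 and h(square E) = 0. By first-step analysis:
h(square B) = 0.25·h(square B) + 0.25·1 + 0.2·h(square C) + 0.25·h(square D) + 0.05·0
h(square C) = 0.15·h(square B) + 0.25·h(square C) + 0.35·h(square D) + 0.25·0
h(square D) = 0.15·h(square B) + 0.2·1 + 0.25·h(square C) + 0.25·h(square D) + 0.15·0
Solving: h(square B) = 0.5958, h(square C) = 0.3543, h(square D) = 0.5039.
Starting from square D, the probability is 0.5039.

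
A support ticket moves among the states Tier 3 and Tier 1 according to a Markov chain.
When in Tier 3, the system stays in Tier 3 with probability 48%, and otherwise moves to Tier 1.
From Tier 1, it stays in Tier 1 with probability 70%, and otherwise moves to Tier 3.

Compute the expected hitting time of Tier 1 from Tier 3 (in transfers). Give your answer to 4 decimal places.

Let t(s) be the expected number of transfers to first reach Tier 1 from state s, with t(Tier 1) = 0. Conditioning on the first transfer:
t(Tier 3) = 1 + 0.48·t(Tier 3)
Solving: t(Tier 3) = 1.9231.
Expected transfers from Tier 3 to Tier 1: 1.9231.

1.9231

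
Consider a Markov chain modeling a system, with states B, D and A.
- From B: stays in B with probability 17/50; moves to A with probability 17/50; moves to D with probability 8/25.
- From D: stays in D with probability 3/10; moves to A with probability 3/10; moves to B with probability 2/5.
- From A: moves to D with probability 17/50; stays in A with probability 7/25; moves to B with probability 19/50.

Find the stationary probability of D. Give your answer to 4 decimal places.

Let the stationary distribution be π with π = πP and π_1 + π_2 + π_3 = 1.
π_1 = 0.34·π_1 + 0.4·π_2 + 0.38·π_3
π_2 = 0.32·π_1 + 0.3·π_2 + 0.34·π_3
Solving with the normalization constraint gives π = (0.3715, 0.3198, 0.3087).
So the stationary probability of D is 0.3198.

0.3198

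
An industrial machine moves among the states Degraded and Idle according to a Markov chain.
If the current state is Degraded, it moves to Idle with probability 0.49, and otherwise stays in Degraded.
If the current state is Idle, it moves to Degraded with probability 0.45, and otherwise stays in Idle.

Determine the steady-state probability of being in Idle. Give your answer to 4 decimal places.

Let the stationary distribution be π with π = πP and π_1 + π_2 = 1.
π_1 = 0.51·π_1 + 0.45·π_2
Solving with the normalization constraint gives π = (0.4787, 0.5213).
So the stationary probability of Idle is 0.5213.

0.5213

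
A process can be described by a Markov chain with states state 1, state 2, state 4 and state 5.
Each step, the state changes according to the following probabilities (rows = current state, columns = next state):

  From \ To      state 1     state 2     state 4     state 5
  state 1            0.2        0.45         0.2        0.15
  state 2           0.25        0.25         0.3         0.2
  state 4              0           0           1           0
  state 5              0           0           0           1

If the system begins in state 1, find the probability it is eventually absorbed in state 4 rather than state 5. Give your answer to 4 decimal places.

Let h(s) be the probability of absorption at state 4 starting from transient state s. Then h(state 4) = 1 and h(state 5) = 0. By first-step analysis:
h(state 1) = 0.2·h(state 1) + 0.45·h(state 2) + 0.2·1 + 0.15·0
h(state 2) = 0.25·h(state 1) + 0.25·h(state 2) + 0.3·1 + 0.2·0
Solving: h(state 1) = 0.5846, h(state 2) = 0.5949.
Starting from state 1, the probability is 0.5846.

0.5846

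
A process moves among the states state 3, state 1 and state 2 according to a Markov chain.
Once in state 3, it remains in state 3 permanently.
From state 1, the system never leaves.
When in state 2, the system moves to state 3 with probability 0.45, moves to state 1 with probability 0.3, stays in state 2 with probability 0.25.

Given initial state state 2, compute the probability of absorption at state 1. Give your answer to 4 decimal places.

0.4000

Let h(s) be the probability of absorption at state 1 starting from transient state s. Then h(state 1) = 1 and h(state 3) = 0. By first-step analysis:
h(state 2) = 0.45·0 + 0.3·1 + 0.25·h(state 2)
Solving: h(state 2) = 0.4000.
Starting from state 2, the probability is 0.4000.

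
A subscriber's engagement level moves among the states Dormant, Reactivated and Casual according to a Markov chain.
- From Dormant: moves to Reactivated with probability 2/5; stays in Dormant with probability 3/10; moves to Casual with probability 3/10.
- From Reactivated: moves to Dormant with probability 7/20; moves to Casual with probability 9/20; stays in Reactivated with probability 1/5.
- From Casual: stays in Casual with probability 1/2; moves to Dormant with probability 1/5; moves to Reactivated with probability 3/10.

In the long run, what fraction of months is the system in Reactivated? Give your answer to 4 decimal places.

Let the stationary distribution be π with π = πP and π_1 + π_2 + π_3 = 1.
π_1 = 0.3·π_1 + 0.35·π_2 + 0.2·π_3
π_2 = 0.4·π_1 + 0.2·π_2 + 0.3·π_3
Solving with the normalization constraint gives π = (0.2718, 0.2974, 0.4308).
So the stationary probability of Reactivated is 0.2974.

0.2974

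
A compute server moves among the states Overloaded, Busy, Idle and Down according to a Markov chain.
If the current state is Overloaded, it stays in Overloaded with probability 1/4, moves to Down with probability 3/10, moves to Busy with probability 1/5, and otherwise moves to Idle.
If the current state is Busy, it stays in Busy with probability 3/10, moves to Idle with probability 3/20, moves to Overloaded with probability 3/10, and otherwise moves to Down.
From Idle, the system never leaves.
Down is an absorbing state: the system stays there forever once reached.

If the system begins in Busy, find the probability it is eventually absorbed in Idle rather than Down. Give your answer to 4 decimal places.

Let h(s) be the probability of absorption at Idle starting from transient state s. Then h(Idle) = 1 and h(Down) = 0. By first-step analysis:
h(Overloaded) = 0.25·h(Overloaded) + 0.2·h(Busy) + 0.25·1 + 0.3·0
h(Busy) = 0.3·h(Overloaded) + 0.3·h(Busy) + 0.15·1 + 0.25·0
Solving: h(Overloaded) = 0.4409, h(Busy) = 0.4032.
Starting from Busy, the probability is 0.4032.

0.4032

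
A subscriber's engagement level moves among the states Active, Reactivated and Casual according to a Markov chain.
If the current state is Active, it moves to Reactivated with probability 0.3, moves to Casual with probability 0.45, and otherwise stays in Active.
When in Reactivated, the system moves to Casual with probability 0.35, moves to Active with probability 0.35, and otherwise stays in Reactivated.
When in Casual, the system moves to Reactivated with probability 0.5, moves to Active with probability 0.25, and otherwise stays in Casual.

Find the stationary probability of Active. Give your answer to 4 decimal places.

Let the stationary distribution be π with π = πP and π_1 + π_2 + π_3 = 1.
π_1 = 0.25·π_1 + 0.35·π_2 + 0.25·π_3
π_2 = 0.3·π_1 + 0.3·π_2 + 0.5·π_3
Solving with the normalization constraint gives π = (0.2869, 0.3689, 0.3443).
So the stationary probability of Active is 0.2869.

0.2869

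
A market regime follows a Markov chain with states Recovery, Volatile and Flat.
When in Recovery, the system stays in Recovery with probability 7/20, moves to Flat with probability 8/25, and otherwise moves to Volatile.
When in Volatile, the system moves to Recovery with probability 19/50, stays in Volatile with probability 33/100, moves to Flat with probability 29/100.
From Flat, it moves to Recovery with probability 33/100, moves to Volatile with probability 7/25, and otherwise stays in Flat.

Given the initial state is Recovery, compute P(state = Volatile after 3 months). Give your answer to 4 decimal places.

0.3134

Propagate the distribution vector 3 months from Recovery.
After 0 months: (1.0000, 0.0000, 0.0000)
After 1 month: (0.3500, 0.3300, 0.3200)
After 2 months: (0.3535, 0.3140, 0.3325)
After 3 months: (0.3528, 0.3134, 0.3339)
P(in Volatile after 3 months) = 0.3134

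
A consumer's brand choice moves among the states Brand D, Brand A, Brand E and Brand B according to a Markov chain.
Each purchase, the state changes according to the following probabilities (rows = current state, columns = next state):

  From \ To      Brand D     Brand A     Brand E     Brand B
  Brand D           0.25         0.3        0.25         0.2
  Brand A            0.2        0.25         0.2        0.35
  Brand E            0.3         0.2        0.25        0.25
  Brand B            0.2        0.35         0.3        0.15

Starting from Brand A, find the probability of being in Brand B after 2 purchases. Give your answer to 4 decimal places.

Propagate the distribution vector 2 purchases from Brand A.
After 0 purchases: (0.0000, 1.0000, 0.0000, 0.0000)
After 1 purchase: (0.2000, 0.2500, 0.2000, 0.3500)
After 2 purchases: (0.2300, 0.2850, 0.2550, 0.2300)
P(in Brand B after 2 purchases) = 0.2300

0.2300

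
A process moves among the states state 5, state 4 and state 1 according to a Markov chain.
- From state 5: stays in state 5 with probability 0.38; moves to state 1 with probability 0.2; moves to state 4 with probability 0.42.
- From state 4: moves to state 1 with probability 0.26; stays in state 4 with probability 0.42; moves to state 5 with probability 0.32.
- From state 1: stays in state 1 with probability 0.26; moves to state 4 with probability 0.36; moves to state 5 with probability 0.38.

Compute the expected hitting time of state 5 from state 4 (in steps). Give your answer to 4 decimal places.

Let t(s) be the expected number of steps to first reach state 5 from state s, with t(state 5) = 0. Conditioning on the first step:
t(state 4) = 1 + 0.42·t(state 4) + 0.26·t(state 1)
t(state 1) = 1 + 0.36·t(state 4) + 0.26·t(state 1)
Solving: t(state 4) = 2.9797, t(state 1) = 2.8010.
Expected steps from state 4 to state 5: 2.9797.

2.9797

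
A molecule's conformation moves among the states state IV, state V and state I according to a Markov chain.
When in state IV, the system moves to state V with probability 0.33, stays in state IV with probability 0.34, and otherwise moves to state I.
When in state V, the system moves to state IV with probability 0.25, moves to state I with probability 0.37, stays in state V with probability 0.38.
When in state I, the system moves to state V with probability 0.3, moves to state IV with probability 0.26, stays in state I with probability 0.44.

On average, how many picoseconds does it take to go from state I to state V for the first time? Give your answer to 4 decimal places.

Let t(s) be the expected number of picoseconds to first reach state V from state s, with t(state V) = 0. Conditioning on the first picosecond:
t(state IV) = 1 + 0.34·t(state IV) + 0.33·t(state I)
t(state I) = 1 + 0.26·t(state IV) + 0.44·t(state I)
Solving: t(state IV) = 3.1360, t(state I) = 3.2417.
Expected picoseconds from state I to state V: 3.2417.

3.2417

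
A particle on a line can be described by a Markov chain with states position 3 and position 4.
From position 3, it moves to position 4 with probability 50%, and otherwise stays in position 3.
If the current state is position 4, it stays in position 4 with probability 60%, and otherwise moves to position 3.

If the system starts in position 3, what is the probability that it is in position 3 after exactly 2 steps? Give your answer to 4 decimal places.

Sum over the intermediate state after 1 step:
P = P(position 3→position 3)·P(position 3→position 3) + P(position 3→position 4)·P(position 4→position 3)
  = 0.5×0.5 + 0.5×0.4
  = 0.2500 + 0.2000 = 0.4500

0.4500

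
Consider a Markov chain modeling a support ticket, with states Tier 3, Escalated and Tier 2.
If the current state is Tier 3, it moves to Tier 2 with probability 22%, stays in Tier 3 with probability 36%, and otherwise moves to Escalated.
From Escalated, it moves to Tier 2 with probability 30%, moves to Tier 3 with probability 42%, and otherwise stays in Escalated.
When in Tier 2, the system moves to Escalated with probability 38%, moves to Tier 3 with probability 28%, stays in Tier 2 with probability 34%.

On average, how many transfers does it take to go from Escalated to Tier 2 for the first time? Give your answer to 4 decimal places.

Let t(s) be the expected number of transfers to first reach Tier 2 from state s, with t(Tier 2) = 0. Conditioning on the first transfer:
t(Tier 3) = 1 + 0.36·t(Tier 3) + 0.42·t(Escalated)
t(Escalated) = 1 + 0.42·t(Tier 3) + 0.28·t(Escalated)
Solving: t(Tier 3) = 4.0084, t(Escalated) = 3.7271.
Expected transfers from Escalated to Tier 2: 3.7271.

3.7271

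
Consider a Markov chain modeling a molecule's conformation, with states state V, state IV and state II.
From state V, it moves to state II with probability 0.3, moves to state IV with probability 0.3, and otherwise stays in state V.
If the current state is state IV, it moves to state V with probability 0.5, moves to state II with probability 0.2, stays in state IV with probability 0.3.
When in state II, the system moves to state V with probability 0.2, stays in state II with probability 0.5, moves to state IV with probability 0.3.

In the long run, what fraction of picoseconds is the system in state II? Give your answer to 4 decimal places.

Let the stationary distribution be π with π = πP and π_1 + π_2 + π_3 = 1.
π_1 = 0.4·π_1 + 0.5·π_2 + 0.2·π_3
π_2 = 0.3·π_1 + 0.3·π_2 + 0.3·π_3
Solving with the normalization constraint gives π = (0.3625, 0.3000, 0.3375).
So the stationary probability of state II is 0.3375.

0.3375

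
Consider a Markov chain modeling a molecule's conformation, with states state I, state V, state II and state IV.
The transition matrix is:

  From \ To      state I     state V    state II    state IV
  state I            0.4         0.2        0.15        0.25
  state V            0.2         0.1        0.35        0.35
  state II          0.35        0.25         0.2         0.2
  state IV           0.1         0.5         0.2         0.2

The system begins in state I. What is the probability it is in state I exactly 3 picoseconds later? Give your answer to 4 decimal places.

Propagate the distribution vector 3 picoseconds from state I.
After 0 picoseconds: (1.0000, 0.0000, 0.0000, 0.0000)
After 1 picosecond: (0.4000, 0.2000, 0.1500, 0.2500)
After 2 picoseconds: (0.2775, 0.2625, 0.2100, 0.2500)
After 3 picoseconds: (0.2620, 0.2593, 0.2255, 0.2533)
P(in state I after 3 picoseconds) = 0.2620

0.2620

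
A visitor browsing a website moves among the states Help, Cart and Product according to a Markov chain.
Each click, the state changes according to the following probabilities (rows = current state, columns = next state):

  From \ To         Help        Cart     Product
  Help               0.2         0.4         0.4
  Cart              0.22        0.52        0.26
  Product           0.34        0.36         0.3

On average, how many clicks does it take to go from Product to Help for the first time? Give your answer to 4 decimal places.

3.4653

Let t(s) be the expected number of clicks to first reach Help from state s, with t(Help) = 0. Conditioning on the first click:
t(Cart) = 1 + 0.52·t(Cart) + 0.26·t(Product)
t(Product) = 1 + 0.36·t(Cart) + 0.3·t(Product)
Solving: t(Cart) = 3.9604, t(Product) = 3.4653.
Expected clicks from Product to Help: 3.4653.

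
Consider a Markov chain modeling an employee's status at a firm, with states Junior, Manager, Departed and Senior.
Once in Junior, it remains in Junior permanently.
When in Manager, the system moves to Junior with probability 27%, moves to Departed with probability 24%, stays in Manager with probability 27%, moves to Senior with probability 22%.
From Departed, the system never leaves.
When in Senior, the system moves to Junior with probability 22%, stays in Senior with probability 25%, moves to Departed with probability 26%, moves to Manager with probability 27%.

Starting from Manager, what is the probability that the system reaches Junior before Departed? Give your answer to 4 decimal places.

0.5140

Let h(s) be the probability of absorption at Junior starting from transient state s. Then h(Junior) = 1 and h(Departed) = 0. By first-step analysis:
h(Manager) = 0.27·1 + 0.27·h(Manager) + 0.24·0 + 0.22·h(Senior)
h(Senior) = 0.22·1 + 0.27·h(Manager) + 0.26·0 + 0.25·h(Senior)
Solving: h(Manager) = 0.5140, h(Senior) = 0.4784.
Starting from Manager, the probability is 0.5140.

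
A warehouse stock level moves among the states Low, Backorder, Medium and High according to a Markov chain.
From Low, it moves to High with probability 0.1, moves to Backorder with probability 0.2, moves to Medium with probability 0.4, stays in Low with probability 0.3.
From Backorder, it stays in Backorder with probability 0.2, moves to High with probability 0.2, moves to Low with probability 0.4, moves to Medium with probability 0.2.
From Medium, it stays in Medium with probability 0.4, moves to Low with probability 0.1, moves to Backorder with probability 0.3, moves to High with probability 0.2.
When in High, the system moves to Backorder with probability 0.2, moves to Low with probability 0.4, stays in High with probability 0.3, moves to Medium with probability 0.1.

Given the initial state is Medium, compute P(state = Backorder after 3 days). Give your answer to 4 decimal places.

0.2280

Propagate the distribution vector 3 days from Medium.
After 0 days: (0.0000, 0.0000, 1.0000, 0.0000)
After 1 day: (0.1000, 0.3000, 0.4000, 0.2000)
After 2 days: (0.2700, 0.2400, 0.2800, 0.2100)
After 3 days: (0.2890, 0.2280, 0.2890, 0.1940)
P(in Backorder after 3 days) = 0.2280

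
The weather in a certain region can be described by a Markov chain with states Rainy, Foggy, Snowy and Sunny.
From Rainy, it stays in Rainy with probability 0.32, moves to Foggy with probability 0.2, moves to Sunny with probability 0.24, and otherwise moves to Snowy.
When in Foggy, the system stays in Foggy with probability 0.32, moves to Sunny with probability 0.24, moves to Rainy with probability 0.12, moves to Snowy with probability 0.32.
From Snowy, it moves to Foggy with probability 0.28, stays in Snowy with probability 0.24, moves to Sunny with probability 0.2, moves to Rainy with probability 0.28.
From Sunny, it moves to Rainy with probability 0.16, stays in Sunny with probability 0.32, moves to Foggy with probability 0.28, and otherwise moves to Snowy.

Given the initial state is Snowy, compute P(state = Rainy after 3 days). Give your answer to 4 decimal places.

Propagate the distribution vector 3 days from Snowy.
After 0 days: (0.0000, 0.0000, 1.0000, 0.0000)
After 1 day: (0.2800, 0.2800, 0.2400, 0.2000)
After 2 days: (0.2224, 0.2688, 0.2624, 0.2464)
After 3 days: (0.2163, 0.2730, 0.2615, 0.2492)
P(in Rainy after 3 days) = 0.2163

0.2163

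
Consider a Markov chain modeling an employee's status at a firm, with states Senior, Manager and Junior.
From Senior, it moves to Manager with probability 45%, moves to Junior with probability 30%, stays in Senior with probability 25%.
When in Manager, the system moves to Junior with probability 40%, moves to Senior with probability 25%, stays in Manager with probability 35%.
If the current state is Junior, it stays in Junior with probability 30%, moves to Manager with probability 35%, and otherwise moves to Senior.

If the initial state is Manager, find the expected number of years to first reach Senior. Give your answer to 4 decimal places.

3.4921

Let t(s) be the expected number of years to first reach Senior from state s, with t(Senior) = 0. Conditioning on the first year:
t(Manager) = 1 + 0.35·t(Manager) + 0.4·t(Junior)
t(Junior) = 1 + 0.35·t(Manager) + 0.3·t(Junior)
Solving: t(Manager) = 3.4921, t(Junior) = 3.1746.
Expected years from Manager to Senior: 3.4921.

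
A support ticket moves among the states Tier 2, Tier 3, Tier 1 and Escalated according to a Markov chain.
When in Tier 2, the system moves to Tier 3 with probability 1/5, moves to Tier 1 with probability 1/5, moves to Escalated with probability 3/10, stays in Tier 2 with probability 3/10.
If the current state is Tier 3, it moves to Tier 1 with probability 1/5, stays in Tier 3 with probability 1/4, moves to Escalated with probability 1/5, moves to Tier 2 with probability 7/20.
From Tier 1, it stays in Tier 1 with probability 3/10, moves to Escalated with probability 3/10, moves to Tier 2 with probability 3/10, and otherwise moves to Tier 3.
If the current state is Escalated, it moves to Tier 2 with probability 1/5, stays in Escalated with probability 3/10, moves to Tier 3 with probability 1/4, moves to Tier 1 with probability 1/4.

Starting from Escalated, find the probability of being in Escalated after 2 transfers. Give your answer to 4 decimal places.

0.2750

Propagate the distribution vector 2 transfers from Escalated.
After 0 transfers: (0.0000, 0.0000, 0.0000, 1.0000)
After 1 transfer: (0.2000, 0.2500, 0.2500, 0.3000)
After 2 transfers: (0.2825, 0.2025, 0.2400, 0.2750)
P(in Escalated after 2 transfers) = 0.2750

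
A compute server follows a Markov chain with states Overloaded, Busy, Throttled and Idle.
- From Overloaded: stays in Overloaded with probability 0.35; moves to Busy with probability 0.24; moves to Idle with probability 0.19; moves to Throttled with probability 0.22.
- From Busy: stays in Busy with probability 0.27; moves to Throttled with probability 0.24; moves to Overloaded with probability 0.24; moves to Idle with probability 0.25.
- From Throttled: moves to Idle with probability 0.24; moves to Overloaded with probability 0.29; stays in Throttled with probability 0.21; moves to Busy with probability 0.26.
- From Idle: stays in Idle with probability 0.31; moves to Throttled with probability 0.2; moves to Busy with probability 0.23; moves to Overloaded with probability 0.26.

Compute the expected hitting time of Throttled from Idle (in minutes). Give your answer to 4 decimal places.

4.6445

Let t(s) be the expected number of minutes to first reach Throttled from state s, with t(Throttled) = 0. Conditioning on the first minute:
t(Overloaded) = 1 + 0.35·t(Overloaded) + 0.24·t(Busy) + 0.19·t(Idle)
t(Busy) = 1 + 0.24·t(Overloaded) + 0.27·t(Busy) + 0.25·t(Idle)
t(Idle) = 1 + 0.26·t(Overloaded) + 0.23·t(Busy) + 0.31·t(Idle)
Solving: t(Overloaded) = 4.5403, t(Busy) = 4.4532, t(Idle) = 4.6445.
Expected minutes from Idle to Throttled: 4.6445.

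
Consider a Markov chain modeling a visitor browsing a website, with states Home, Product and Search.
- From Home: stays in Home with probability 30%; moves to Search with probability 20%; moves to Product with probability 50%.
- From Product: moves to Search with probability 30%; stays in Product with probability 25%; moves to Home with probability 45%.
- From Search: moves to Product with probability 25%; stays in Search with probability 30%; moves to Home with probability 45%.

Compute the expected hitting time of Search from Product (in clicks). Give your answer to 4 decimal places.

Let t(s) be the expected number of clicks to first reach Search from state s, with t(Search) = 0. Conditioning on the first click:
t(Home) = 1 + 0.3·t(Home) + 0.5·t(Product)
t(Product) = 1 + 0.45·t(Home) + 0.25·t(Product)
Solving: t(Home) = 4.1667, t(Product) = 3.8333.
Expected clicks from Product to Search: 3.8333.

3.8333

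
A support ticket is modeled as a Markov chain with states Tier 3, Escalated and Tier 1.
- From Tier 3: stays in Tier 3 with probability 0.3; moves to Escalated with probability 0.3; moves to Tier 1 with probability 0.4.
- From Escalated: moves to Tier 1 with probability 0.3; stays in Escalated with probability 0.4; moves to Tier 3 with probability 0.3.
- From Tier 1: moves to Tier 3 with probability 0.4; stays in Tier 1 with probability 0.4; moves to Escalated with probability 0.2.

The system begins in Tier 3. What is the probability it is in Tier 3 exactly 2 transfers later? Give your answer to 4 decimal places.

Sum over the intermediate state after 1 transfer:
P = P(Tier 3→Tier 3)·P(Tier 3→Tier 3) + P(Tier 3→Escalated)·P(Escalated→Tier 3) + P(Tier 3→Tier 1)·P(Tier 1→Tier 3)
  = 0.3×0.3 + 0.3×0.3 + 0.4×0.4
  = 0.0900 + 0.0900 + 0.1600 = 0.3400

0.3400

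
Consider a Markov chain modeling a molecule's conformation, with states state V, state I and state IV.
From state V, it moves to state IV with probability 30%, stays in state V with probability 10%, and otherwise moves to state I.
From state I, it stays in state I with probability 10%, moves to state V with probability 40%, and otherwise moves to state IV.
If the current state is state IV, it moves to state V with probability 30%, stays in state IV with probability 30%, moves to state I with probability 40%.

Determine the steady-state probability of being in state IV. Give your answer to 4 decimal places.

0.3701

Let the stationary distribution be π with π = πP and π_1 + π_2 + π_3 = 1.
π_1 = 0.1·π_1 + 0.4·π_2 + 0.3·π_3
π_2 = 0.6·π_1 + 0.1·π_2 + 0.4·π_3
Solving with the normalization constraint gives π = (0.2792, 0.3506, 0.3701).
So the stationary probability of state IV is 0.3701.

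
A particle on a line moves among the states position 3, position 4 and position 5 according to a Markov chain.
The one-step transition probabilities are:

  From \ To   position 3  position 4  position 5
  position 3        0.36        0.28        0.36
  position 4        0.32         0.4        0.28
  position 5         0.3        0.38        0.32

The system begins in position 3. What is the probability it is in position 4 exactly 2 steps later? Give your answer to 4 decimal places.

0.3496

Sum over the intermediate state after 1 step:
P = P(position 3→position 3)·P(position 3→position 4) + P(position 3→position 4)·P(position 4→position 4) + P(position 3→position 5)·P(position 5→position 4)
  = 0.36×0.28 + 0.28×0.4 + 0.36×0.38
  = 0.1008 + 0.1120 + 0.1368 = 0.3496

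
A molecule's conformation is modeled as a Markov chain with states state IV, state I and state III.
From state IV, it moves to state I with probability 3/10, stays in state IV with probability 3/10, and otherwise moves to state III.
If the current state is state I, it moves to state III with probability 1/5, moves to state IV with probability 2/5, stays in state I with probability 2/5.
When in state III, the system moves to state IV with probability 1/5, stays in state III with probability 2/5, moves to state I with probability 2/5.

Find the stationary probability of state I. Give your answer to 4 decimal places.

0.3696

Let the stationary distribution be π with π = πP and π_1 + π_2 + π_3 = 1.
π_1 = 0.3·π_1 + 0.4·π_2 + 0.2·π_3
π_2 = 0.3·π_1 + 0.4·π_2 + 0.4·π_3
Solving with the normalization constraint gives π = (0.3043, 0.3696, 0.3261).
So the stationary probability of state I is 0.3696.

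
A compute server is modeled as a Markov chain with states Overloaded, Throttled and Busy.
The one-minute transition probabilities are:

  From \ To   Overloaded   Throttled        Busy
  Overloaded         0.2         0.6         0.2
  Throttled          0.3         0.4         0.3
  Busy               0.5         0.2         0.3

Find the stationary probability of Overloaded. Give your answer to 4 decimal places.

Let the stationary distribution be π with π = πP and π_1 + π_2 + π_3 = 1.
π_1 = 0.2·π_1 + 0.3·π_2 + 0.5·π_3
π_2 = 0.6·π_1 + 0.4·π_2 + 0.2·π_3
Solving with the normalization constraint gives π = (0.3214, 0.4107, 0.2679).
So the stationary probability of Overloaded is 0.3214.

0.3214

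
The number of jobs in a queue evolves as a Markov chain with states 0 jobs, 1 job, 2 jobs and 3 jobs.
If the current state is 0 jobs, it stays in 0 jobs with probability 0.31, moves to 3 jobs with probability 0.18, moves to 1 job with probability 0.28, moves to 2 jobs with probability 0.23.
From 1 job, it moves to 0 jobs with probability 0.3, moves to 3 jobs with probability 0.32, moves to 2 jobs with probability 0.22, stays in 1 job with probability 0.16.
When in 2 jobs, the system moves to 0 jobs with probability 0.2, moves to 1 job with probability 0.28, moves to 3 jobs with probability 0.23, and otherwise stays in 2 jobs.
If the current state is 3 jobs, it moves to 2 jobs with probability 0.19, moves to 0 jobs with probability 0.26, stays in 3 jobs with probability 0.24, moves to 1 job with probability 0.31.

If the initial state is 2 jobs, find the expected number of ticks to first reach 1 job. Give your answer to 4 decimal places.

3.4891

Let t(s) be the expected number of ticks to first reach 1 job from state s, with t(1 job) = 0. Conditioning on the first tick:
t(0 jobs) = 1 + 0.31·t(0 jobs) + 0.23·t(2 jobs) + 0.18·t(3 jobs)
t(2 jobs) = 1 + 0.2·t(0 jobs) + 0.29·t(2 jobs) + 0.23·t(3 jobs)
t(3 jobs) = 1 + 0.26·t(0 jobs) + 0.19·t(2 jobs) + 0.24·t(3 jobs)
Solving: t(0 jobs) = 3.4950, t(2 jobs) = 3.4891, t(3 jobs) = 3.3837.
Expected ticks from 2 jobs to 1 job: 3.4891.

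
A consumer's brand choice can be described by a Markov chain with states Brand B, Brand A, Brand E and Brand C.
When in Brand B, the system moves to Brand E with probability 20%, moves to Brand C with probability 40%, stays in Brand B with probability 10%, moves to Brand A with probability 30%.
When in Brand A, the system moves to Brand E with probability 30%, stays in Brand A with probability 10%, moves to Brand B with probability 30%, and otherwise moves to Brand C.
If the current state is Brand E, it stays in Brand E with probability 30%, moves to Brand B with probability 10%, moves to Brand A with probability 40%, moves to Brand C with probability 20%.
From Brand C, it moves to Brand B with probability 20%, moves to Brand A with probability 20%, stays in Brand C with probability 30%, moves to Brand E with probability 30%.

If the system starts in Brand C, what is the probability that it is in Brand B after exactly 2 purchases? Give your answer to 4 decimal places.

Propagate the distribution vector 2 purchases from Brand C.
After 0 purchases: (0.0000, 0.0000, 0.0000, 1.0000)
After 1 purchase: (0.2000, 0.2000, 0.3000, 0.3000)
After 2 purchases: (0.1700, 0.2600, 0.2800, 0.2900)
P(in Brand B after 2 purchases) = 0.1700

0.1700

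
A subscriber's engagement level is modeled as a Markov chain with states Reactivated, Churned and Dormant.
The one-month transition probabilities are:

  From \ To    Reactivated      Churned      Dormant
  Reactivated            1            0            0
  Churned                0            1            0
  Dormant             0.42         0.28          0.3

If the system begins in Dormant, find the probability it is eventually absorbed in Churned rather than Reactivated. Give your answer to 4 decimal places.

Let h(s) be the probability of absorption at Churned starting from transient state s. Then h(Churned) = 1 and h(Reactivated) = 0. By first-step analysis:
h(Dormant) = 0.42·0 + 0.28·1 + 0.3·h(Dormant)
Solving: h(Dormant) = 0.4000.
Starting from Dormant, the probability is 0.4000.

0.4000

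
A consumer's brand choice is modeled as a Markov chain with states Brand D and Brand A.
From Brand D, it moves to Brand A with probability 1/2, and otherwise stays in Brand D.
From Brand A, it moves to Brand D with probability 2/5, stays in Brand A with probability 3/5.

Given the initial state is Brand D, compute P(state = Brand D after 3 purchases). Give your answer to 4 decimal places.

0.4450

Propagate the distribution vector 3 purchases from Brand D.
After 0 purchases: (1.0000, 0.0000)
After 1 purchase: (0.5000, 0.5000)
After 2 purchases: (0.4500, 0.5500)
After 3 purchases: (0.4450, 0.5550)
P(in Brand D after 3 purchases) = 0.4450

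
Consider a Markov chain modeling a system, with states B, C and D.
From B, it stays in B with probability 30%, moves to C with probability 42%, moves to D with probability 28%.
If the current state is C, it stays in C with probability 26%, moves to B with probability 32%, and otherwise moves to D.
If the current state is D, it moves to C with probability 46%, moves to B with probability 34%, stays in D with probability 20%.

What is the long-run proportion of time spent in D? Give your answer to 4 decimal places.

0.3076

Let the stationary distribution be π with π = πP and π_1 + π_2 + π_3 = 1.
π_1 = 0.3·π_1 + 0.32·π_2 + 0.34·π_3
π_2 = 0.42·π_1 + 0.26·π_2 + 0.46·π_3
Solving with the normalization constraint gives π = (0.3198, 0.3727, 0.3076).
So the stationary probability of D is 0.3076.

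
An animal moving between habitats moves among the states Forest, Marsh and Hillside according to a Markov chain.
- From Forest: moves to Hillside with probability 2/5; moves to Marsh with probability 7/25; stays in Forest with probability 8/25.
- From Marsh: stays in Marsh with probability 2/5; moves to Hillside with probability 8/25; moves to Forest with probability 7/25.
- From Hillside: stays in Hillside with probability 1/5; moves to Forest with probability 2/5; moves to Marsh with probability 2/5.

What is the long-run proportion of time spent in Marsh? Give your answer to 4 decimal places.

0.3604

Let the stationary distribution be π with π = πP and π_1 + π_2 + π_3 = 1.
π_1 = 0.32·π_1 + 0.28·π_2 + 0.4·π_3
π_2 = 0.28·π_1 + 0.4·π_2 + 0.4·π_3
Solving with the normalization constraint gives π = (0.3303, 0.3604, 0.3093).
So the stationary probability of Marsh is 0.3604.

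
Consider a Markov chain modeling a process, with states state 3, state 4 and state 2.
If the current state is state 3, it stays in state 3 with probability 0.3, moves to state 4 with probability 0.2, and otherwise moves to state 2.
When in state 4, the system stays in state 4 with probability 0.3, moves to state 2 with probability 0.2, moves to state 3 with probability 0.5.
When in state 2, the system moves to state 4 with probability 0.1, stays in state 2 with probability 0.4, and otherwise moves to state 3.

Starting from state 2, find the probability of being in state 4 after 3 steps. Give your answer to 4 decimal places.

Propagate the distribution vector 3 steps from state 2.
After 0 steps: (0.0000, 0.0000, 1.0000)
After 1 step: (0.5000, 0.1000, 0.4000)
After 2 steps: (0.4000, 0.1700, 0.4300)
After 3 steps: (0.4200, 0.1740, 0.4060)
P(in state 4 after 3 steps) = 0.1740

0.1740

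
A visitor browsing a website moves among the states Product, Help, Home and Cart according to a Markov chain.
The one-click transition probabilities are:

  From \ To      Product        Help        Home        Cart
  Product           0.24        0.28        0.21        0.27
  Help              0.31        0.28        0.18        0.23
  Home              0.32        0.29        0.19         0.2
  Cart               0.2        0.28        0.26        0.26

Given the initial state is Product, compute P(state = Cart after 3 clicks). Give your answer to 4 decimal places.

0.2415

Propagate the distribution vector 3 clicks from Product.
After 0 clicks: (1.0000, 0.0000, 0.0000, 0.0000)
After 1 click: (0.2400, 0.2800, 0.2100, 0.2700)
After 2 clicks: (0.2656, 0.2821, 0.2109, 0.2414)
After 3 clicks: (0.2670, 0.2821, 0.2094, 0.2415)
P(in Cart after 3 clicks) = 0.2415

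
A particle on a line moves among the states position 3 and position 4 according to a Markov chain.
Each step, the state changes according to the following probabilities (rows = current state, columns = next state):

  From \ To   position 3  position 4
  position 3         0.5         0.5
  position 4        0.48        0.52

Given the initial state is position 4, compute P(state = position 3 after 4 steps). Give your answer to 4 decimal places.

Propagate the distribution vector 4 steps from position 4.
After 0 steps: (0.0000, 1.0000)
After 1 step: (0.4800, 0.5200)
After 2 steps: (0.4896, 0.5104)
After 3 steps: (0.4898, 0.5102)
After 4 steps: (0.4898, 0.5102)
P(in position 3 after 4 steps) = 0.4898

0.4898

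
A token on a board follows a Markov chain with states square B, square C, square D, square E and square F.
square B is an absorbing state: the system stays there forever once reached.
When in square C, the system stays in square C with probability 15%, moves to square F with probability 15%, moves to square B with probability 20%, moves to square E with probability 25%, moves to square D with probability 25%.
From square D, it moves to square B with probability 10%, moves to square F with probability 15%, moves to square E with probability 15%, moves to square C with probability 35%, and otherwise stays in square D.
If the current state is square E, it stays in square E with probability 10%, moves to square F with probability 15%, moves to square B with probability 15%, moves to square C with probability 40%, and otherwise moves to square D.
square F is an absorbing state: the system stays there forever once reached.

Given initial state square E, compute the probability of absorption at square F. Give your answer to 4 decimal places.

0.4931

Let h(s) be the probability of absorption at square F starting from transient state s. Then h(square F) = 1 and h(square B) = 0. By first-step analysis:
h(square C) = 0.2·0 + 0.15·h(square C) + 0.25·h(square D) + 0.25·h(square E) + 0.15·1
h(square D) = 0.1·0 + 0.35·h(square C) + 0.25·h(square D) + 0.15·h(square E) + 0.15·1
h(square E) = 0.15·0 + 0.4·h(square C) + 0.2·h(square D) + 0.1·h(square E) + 0.15·1
Solving: h(square C) = 0.4744, h(square D) = 0.5200, h(square E) = 0.4931.
Starting from square E, the probability is 0.4931.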